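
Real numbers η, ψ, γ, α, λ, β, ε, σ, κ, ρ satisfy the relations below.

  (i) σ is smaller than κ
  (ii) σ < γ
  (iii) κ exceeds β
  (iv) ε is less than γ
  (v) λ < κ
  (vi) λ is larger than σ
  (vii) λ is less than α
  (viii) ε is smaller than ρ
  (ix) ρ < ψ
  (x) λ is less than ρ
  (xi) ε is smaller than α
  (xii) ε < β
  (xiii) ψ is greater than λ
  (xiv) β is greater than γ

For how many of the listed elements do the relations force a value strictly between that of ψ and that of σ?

The relations place σ below ψ. An element lies strictly between them when it is forced above σ and also forced below ψ.
Above σ: {γ, λ, ρ, α, β, κ}. Below ψ: {ε, λ, ρ}.
Intersection: {λ, ρ} — 2.

2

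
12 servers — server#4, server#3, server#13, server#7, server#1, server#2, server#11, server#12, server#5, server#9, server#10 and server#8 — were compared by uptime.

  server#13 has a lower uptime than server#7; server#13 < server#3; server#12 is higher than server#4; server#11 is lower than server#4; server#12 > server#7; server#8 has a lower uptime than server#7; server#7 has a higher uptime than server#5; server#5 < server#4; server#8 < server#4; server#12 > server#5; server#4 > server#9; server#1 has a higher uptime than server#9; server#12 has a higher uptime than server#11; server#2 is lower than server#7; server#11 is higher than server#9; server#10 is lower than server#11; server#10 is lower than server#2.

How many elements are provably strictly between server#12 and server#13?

1

Chaining upward from server#13 reaches: server#7, server#3.
Chaining downward from server#12 reaches: server#9, server#10, server#8, server#5, server#2, server#7, server#11, server#4.
Strictly between server#13 and server#12 are those in both lists: server#7 — 1 element.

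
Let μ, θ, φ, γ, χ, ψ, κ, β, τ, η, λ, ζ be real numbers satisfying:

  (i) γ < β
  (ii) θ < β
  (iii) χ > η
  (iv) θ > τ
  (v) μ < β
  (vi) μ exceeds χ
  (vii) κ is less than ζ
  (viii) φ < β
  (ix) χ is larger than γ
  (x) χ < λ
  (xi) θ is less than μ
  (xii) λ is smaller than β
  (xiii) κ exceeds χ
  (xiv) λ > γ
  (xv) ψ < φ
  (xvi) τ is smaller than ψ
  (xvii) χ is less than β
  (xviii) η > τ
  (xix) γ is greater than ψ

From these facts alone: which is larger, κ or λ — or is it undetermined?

undetermined

Following every chain through κ: above κ we get ζ; below κ we get τ, ψ, η, γ, χ.
λ is not reached, and no chain runs the other way from λ to κ.
So the given relations leave the order of κ and λ undetermined.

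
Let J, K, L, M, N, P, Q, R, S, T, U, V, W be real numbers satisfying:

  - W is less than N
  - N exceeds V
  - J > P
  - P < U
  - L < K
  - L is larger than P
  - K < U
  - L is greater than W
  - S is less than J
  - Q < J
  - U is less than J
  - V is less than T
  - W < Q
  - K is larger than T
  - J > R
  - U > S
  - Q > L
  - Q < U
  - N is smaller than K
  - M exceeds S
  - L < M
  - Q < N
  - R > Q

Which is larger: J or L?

The relevant relations are L < Q; Q < N; N < K; K < U; U < J.
Chaining these gives L < Q < N < K < U < J.
So L < J; J is the larger of the two.

J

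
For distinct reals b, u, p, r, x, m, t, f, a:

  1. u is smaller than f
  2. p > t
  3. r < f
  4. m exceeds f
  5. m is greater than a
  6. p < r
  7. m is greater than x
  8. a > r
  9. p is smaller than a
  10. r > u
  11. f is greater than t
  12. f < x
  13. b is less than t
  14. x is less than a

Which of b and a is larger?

a

The relevant relations are b < t; t < p; p < r; r < f; f < x; x < a.
Together: b < t < p < r < f < x < a.
So b < a; a is the larger of the two.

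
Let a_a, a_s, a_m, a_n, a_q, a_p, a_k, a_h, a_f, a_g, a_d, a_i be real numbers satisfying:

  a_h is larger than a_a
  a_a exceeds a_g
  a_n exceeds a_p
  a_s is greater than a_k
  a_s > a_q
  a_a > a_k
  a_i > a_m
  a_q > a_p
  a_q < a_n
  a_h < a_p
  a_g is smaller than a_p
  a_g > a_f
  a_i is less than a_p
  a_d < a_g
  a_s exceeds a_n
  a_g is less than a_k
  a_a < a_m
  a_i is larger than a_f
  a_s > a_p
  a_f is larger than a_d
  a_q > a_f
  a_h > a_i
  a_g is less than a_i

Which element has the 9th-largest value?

a_k

Piecing the relations together gives one ordering: a_d < a_f < a_g < a_k < a_a < a_m < a_i < a_h < a_p < a_q < a_n < a_s.
The 9th largest is a_k.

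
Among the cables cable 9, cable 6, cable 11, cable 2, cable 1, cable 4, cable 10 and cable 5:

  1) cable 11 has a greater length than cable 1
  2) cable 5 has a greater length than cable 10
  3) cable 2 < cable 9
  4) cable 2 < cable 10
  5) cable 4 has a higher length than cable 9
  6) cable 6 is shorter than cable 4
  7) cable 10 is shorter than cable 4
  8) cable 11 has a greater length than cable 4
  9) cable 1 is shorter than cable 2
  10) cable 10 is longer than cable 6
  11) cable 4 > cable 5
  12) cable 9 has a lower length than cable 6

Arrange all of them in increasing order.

Each adjacent pair is fixed by a given relation: cable 1 < cable 2; cable 2 < cable 9; cable 9 < cable 6; cable 6 < cable 10; cable 10 < cable 5; cable 5 < cable 4; cable 4 < cable 11. Chaining them end to end gives the full order.

cable 1 < cable 2 < cable 9 < cable 6 < cable 10 < cable 5 < cable 4 < cable 11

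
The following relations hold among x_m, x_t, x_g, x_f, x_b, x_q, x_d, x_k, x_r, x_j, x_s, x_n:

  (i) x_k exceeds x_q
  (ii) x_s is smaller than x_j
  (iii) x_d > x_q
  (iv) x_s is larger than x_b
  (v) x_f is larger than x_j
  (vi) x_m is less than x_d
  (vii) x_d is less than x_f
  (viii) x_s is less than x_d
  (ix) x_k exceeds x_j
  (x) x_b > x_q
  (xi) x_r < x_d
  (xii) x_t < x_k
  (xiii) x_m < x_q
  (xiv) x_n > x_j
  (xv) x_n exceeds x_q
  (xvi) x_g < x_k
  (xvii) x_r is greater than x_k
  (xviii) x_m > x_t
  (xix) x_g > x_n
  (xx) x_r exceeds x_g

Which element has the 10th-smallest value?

x_r

The consecutive relations fix a unique order: x_t < x_m < x_q < x_b < x_s < x_j < x_n < x_g < x_k < x_r < x_d < x_f.
Counting 10 from the smallest end gives x_r.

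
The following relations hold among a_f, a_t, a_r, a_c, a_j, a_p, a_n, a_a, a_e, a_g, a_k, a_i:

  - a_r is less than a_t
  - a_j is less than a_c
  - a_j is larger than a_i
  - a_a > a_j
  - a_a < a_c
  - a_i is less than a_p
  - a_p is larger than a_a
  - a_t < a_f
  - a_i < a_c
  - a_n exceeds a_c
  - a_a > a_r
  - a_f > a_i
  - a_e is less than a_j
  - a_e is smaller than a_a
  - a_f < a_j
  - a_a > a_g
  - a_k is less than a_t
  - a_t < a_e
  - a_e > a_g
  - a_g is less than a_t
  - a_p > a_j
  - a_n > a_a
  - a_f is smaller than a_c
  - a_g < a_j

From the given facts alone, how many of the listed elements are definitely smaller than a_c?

Directly below a_c: a_i, a_f, a_j, a_a.
One step further: a_g, a_r, a_t, a_e (8 so far).
One step further: a_k (9 so far).
No other element is forced below a_c by the given relations, so the count is 9.

9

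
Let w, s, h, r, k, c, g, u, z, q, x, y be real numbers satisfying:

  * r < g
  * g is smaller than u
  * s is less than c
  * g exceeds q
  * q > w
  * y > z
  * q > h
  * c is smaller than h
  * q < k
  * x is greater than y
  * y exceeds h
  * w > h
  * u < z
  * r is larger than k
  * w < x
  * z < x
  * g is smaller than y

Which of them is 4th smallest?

Piecing the relations together gives one ordering: s < c < h < w < q < k < r < g < u < z < y < x.
Counting 4 from the smallest end gives w.

w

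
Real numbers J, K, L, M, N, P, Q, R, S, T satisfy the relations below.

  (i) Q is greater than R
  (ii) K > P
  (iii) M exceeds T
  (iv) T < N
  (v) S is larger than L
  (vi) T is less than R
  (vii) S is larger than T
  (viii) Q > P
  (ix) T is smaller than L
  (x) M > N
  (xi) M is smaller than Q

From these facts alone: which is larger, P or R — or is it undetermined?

Following every chain through P: above P we get K, Q.
R is not reached, and no chain runs the other way from R to P.
So the given relations leave the order of P and R undetermined.

undetermined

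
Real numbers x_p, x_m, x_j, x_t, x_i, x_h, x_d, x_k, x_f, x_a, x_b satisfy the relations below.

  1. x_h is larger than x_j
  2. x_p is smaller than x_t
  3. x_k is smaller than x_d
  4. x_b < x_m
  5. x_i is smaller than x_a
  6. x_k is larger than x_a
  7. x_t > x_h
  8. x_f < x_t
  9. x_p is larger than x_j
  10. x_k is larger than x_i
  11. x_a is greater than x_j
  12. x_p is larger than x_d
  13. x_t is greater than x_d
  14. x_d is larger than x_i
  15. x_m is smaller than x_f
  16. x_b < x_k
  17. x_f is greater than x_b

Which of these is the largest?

x_j is not greatest since x_j < x_h; x_i is not greatest since x_i < x_a; x_b is not greatest since x_b < x_m; x_a is not greatest since x_a < x_k; x_m is not greatest since x_m < x_f; x_k is not greatest since x_k < x_d; x_d is not greatest since x_d < x_t; x_h is not greatest since x_h < x_t; x_f is not greatest since x_f < x_t; x_p is not greatest since x_p < x_t.
Only x_t has nothing above it, so x_t is the largest.

x_t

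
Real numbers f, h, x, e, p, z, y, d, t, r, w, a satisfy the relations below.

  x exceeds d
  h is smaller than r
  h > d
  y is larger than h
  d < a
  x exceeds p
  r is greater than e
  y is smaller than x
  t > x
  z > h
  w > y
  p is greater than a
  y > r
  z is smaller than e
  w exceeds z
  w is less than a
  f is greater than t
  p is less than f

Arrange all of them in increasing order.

Each adjacent pair is fixed by a given relation: d < h; h < z; z < e; e < r; r < y; y < w; w < a; a < p; p < x; x < t; t < f. Chaining them end to end gives the full order.

d < h < z < e < r < y < w < a < p < x < t < f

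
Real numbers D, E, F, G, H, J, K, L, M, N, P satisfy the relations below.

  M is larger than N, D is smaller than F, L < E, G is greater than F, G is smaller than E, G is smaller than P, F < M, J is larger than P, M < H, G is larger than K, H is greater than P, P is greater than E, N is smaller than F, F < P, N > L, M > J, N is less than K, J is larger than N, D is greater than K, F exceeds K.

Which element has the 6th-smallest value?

The consecutive relations fix a unique order: L < N < K < D < F < G < E < P < J < M < H.
Counting 6 from the smallest end gives G.

G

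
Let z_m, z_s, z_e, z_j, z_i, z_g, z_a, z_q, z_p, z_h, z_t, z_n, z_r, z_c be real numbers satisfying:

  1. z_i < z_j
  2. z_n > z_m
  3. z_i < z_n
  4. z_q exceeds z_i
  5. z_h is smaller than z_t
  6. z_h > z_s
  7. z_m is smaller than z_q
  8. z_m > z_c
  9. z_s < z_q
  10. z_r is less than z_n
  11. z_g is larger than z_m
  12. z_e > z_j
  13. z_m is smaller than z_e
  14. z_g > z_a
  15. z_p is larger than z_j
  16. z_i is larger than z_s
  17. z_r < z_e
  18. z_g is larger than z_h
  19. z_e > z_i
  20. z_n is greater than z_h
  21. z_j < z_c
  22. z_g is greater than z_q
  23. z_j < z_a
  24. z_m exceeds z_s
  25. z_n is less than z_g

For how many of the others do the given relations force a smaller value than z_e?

6

Directly below z_e: z_i, z_j, z_m, z_r.
One step further: z_s, z_c (6 so far).
No other element is forced below z_e by the given relations, so the count is 6.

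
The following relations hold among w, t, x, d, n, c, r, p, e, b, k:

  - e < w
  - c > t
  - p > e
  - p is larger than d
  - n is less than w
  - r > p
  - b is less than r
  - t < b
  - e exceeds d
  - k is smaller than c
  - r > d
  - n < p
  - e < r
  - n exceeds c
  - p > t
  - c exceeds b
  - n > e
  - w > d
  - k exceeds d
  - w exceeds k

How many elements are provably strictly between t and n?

2

Chaining upward from t reaches: b, c, p, r, w.
Chaining downward from n reaches: d, b, k, e, c.
Strictly between t and n are those in both lists: b, c — 2 elements.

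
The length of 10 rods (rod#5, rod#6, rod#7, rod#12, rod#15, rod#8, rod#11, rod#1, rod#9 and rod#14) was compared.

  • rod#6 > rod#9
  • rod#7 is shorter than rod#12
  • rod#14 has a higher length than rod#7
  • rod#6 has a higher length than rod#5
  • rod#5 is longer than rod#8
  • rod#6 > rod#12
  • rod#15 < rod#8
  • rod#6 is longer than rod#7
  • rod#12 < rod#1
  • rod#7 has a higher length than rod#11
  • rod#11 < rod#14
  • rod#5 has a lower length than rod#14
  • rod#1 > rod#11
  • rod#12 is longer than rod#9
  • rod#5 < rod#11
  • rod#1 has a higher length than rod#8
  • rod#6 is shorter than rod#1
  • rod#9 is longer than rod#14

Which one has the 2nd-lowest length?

rod#8

Chaining the given pairs: rod#15 < rod#8 < rod#5 < rod#11 < rod#7 < rod#14 < rod#9 < rod#12 < rod#6 < rod#1.
The 2nd smallest is rod#8.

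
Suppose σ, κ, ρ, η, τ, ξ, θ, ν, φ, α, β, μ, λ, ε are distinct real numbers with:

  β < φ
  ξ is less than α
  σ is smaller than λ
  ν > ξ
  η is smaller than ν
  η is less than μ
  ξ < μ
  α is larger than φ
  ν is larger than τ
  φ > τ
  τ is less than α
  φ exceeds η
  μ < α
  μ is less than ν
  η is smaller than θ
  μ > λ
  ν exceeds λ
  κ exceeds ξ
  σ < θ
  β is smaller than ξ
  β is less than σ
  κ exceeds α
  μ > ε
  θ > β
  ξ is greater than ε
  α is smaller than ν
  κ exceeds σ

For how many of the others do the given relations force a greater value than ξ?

4

The elements the relations force above ξ are μ, α, ν, κ — no chain reaches any other.
That is 4.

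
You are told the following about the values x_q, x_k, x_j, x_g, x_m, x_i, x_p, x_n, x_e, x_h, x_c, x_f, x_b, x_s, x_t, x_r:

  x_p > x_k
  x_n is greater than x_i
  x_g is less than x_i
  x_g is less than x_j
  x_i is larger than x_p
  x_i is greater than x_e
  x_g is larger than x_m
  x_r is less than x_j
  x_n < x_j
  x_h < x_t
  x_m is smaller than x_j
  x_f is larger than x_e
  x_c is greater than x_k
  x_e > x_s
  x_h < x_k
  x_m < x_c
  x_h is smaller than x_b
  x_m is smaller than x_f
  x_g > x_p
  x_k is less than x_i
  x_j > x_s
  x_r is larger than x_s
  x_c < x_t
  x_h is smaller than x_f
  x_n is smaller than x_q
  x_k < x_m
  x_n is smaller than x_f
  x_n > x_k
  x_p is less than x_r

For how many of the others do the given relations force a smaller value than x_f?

9

From x_f the given relations immediately reach x_h, x_m, x_e, x_n.
From those, x_k, x_s, x_i — 7 in total.
From those, x_p, x_g — 9 in total.
Nothing else is reachable below x_f; 9 in all.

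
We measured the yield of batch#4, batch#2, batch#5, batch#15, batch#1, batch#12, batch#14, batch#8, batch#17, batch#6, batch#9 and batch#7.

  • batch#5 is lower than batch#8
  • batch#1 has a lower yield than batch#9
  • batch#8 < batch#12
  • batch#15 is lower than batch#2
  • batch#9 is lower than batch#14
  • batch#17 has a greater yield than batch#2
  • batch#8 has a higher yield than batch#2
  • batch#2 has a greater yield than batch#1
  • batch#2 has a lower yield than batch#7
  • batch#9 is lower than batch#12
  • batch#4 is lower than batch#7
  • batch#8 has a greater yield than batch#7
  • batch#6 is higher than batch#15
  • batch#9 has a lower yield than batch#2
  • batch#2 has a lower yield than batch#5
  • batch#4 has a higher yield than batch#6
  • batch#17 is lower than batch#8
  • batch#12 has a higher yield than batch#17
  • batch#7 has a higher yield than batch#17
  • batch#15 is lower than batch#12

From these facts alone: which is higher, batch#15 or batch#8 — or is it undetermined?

batch#15 < batch#6 and batch#6 < batch#4 give batch#15 < batch#4.
With batch#4 < batch#7: batch#15 < batch#6 < batch#4 < batch#7.
With batch#7 < batch#8: batch#15 < batch#6 < batch#4 < batch#7 < batch#8.
So batch#8 is higher.

batch#8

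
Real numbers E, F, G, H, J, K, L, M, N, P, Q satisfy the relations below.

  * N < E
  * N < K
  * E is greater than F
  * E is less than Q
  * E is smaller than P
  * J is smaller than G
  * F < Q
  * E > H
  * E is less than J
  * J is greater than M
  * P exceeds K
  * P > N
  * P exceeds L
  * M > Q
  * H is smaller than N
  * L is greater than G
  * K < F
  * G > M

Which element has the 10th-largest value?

Piecing the relations together gives one ordering: H < N < K < F < E < Q < M < J < G < L < P.
The 10th largest is N.

N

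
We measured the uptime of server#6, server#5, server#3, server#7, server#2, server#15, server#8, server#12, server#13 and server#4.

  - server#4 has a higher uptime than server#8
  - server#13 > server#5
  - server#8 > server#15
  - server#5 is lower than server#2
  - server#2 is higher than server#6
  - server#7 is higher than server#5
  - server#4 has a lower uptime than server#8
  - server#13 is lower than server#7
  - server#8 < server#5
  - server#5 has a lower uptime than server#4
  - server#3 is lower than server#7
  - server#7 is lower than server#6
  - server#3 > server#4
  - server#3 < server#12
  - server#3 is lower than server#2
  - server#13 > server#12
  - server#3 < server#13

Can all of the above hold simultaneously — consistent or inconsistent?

inconsistent

We have server#4 < server#8 stated directly, yet also server#8 < server#5 < server#4 by chaining the others — so server#8 < server#4. Contradiction.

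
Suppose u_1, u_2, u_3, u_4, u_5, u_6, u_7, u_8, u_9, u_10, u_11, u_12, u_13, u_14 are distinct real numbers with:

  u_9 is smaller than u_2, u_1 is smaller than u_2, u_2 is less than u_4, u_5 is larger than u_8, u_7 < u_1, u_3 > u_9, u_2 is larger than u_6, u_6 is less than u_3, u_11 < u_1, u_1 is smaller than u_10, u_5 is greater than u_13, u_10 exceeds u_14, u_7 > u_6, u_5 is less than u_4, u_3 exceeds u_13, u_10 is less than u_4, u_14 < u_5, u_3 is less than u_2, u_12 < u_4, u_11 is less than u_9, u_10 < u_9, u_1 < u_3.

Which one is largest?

u_4

Chaining downward from u_4: directly below it, u_12, u_5, u_10, u_2; then u_6, u_8, u_1, u_13, u_14, u_9, u_3; then u_11, u_7.
That covers every other element, and nothing is given above u_4, so u_4 is the largest.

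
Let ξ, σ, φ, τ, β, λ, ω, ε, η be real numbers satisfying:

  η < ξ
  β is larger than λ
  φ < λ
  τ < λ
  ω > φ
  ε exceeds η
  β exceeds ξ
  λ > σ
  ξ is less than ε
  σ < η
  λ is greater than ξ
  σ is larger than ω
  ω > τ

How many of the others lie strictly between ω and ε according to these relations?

3

Chaining upward from ω reaches: σ, η, ξ, λ, β.
Chaining downward from ε reaches: φ, τ, σ, η, ξ.
Strictly between ω and ε are those in both lists: σ, η, ξ — 3 elements.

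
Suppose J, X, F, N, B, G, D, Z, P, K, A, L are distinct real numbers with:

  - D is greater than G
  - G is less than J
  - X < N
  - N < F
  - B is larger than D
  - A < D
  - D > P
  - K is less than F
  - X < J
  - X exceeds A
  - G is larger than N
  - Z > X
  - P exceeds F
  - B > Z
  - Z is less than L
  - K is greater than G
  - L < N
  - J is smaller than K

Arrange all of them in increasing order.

Nothing is placed below A, so it is least; from there A < X; X < Z; Z < L; L < N; N < G; G < J; J < K; K < F; F < P; P < D; D < B, each given directly.

A < X < Z < L < N < G < J < K < F < P < D < B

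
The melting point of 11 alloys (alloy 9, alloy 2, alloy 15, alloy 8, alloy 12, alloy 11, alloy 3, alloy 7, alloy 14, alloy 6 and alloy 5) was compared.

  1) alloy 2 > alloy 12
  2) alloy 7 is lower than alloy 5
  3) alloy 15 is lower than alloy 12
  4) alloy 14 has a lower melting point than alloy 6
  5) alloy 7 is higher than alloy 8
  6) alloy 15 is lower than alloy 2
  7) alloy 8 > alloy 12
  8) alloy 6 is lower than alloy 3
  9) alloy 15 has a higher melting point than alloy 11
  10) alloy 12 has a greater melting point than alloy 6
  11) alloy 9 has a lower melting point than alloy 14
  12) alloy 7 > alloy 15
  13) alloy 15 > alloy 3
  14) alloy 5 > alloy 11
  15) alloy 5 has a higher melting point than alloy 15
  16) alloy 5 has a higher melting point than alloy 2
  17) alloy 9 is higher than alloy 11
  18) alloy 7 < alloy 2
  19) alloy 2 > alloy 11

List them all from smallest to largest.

alloy 11 < alloy 9 < alloy 14 < alloy 6 < alloy 3 < alloy 15 < alloy 12 < alloy 8 < alloy 7 < alloy 2 < alloy 5

Nothing is placed below alloy 11, so it is least; from there alloy 11 < alloy 9; alloy 9 < alloy 14; alloy 14 < alloy 6; alloy 6 < alloy 3; alloy 3 < alloy 15; alloy 15 < alloy 12; alloy 12 < alloy 8; alloy 8 < alloy 7; alloy 7 < alloy 2; alloy 2 < alloy 5, each given directly.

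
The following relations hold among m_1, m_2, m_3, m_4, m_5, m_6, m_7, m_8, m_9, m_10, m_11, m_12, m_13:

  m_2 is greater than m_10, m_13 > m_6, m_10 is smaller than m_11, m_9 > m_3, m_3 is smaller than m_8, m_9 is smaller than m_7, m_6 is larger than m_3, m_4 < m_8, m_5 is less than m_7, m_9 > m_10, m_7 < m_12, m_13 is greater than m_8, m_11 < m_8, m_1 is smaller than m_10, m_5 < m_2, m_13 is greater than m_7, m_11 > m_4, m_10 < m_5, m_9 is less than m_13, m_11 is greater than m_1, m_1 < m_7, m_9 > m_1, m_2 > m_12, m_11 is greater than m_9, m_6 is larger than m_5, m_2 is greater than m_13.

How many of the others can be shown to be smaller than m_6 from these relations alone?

From m_6 the given relations immediately reach m_3, m_5.
From those, m_10 — 3 in total.
From those, m_1 — 4 in total.
Nothing else is reachable below m_6; 4 in all.

4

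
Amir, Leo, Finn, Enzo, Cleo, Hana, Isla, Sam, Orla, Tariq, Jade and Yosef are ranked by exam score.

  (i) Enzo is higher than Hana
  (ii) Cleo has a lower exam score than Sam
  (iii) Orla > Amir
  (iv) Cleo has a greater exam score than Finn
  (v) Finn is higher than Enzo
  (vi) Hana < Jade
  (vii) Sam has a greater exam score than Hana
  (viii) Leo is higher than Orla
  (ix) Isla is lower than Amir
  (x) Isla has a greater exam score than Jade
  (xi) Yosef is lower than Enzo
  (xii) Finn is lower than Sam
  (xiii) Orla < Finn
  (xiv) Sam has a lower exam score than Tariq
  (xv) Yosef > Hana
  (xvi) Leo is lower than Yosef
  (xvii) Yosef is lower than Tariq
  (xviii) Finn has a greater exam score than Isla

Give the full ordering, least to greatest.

Each adjacent pair is fixed by a given relation: Hana < Jade; Jade < Isla; Isla < Amir; Amir < Orla; Orla < Leo; Leo < Yosef; Yosef < Enzo; Enzo < Finn; Finn < Cleo; Cleo < Sam; Sam < Tariq. Chaining them end to end gives the full order.

Hana < Jade < Isla < Amir < Orla < Leo < Yosef < Enzo < Finn < Cleo < Sam < Tariq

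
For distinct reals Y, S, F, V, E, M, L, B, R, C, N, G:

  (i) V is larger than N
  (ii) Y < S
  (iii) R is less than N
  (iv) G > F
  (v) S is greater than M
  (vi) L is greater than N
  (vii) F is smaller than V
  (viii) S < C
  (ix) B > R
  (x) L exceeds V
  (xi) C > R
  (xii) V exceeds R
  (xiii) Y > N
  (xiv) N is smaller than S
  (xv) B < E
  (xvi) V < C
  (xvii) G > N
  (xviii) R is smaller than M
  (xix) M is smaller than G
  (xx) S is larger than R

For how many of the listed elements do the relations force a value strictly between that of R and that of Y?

The relations place R below Y. An element lies strictly between them when it is forced above R and also forced below Y.
Above R: {N, M, V, B, S, C, G, E, L}. Below Y: {N}.
Intersection: {N} — 1.

1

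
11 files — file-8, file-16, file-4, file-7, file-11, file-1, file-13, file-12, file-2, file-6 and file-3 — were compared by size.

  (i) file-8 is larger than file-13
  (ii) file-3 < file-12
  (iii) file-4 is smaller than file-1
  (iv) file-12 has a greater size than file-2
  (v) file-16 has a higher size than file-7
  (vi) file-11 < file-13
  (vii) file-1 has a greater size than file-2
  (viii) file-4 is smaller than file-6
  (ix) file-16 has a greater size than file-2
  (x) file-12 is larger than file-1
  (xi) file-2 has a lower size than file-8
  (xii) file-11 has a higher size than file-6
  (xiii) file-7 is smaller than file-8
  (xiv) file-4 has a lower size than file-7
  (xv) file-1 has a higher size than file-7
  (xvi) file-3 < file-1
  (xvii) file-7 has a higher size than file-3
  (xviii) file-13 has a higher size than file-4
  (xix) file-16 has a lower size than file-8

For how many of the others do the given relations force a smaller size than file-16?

From file-16 the given relations immediately reach file-2, file-7.
From those, file-4, file-3 — 4 in total.
Nothing else is reachable below file-16; 4 in all.

4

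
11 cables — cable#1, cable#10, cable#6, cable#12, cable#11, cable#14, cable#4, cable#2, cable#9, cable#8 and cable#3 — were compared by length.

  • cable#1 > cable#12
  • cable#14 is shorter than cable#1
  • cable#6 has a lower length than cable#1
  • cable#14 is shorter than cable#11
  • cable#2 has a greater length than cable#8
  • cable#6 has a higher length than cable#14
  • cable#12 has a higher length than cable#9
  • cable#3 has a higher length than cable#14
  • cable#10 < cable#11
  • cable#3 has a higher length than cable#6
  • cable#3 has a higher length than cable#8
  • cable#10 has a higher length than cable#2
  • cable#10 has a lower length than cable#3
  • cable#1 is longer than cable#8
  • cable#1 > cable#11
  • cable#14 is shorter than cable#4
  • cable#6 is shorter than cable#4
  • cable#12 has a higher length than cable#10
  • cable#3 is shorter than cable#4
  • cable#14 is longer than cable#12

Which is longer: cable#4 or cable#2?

cable#2 < cable#10 < cable#12 < cable#14 < cable#3 < cable#4, by transitivity through cable#10, cable#12, cable#14, cable#3.
So cable#2 < cable#4; cable#4 is the longer of the two.

cable#4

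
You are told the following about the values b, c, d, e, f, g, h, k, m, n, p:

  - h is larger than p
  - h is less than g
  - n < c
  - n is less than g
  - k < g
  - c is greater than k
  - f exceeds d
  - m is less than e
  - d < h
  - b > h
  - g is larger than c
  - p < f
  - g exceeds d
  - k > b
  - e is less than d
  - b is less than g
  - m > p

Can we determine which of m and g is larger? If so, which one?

The relevant relations are m < e; e < d; d < h; h < b; b < k; k < c; c < g.
Together: m < e < d < h < b < k < c < g.
So g is larger.

g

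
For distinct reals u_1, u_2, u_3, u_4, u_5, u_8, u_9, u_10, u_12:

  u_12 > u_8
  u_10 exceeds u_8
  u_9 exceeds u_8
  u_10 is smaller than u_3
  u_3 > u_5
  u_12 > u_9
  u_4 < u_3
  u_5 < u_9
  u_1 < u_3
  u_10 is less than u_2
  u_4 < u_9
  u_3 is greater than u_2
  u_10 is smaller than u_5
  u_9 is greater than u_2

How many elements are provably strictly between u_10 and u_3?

2

Chaining upward from u_10 reaches: u_5, u_2, u_9, u_12.
Chaining downward from u_3 reaches: u_8, u_4, u_1, u_5, u_2.
Strictly between u_10 and u_3 are those in both lists: u_5, u_2 — 2 elements.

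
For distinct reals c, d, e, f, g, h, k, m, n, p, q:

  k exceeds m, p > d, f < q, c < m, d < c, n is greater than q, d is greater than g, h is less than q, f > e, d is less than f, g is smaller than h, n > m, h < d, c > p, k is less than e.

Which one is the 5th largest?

k

Piecing the relations together gives one ordering: g < h < d < p < c < m < k < e < f < q < n.
Counting 5 from the largest end gives k.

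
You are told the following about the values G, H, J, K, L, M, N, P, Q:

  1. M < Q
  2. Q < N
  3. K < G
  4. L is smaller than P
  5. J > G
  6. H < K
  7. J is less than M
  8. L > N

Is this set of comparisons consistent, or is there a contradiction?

consistent

The single ordering H < K < G < J < M < Q < N < L < P satisfies every listed relation, so no contradiction arises.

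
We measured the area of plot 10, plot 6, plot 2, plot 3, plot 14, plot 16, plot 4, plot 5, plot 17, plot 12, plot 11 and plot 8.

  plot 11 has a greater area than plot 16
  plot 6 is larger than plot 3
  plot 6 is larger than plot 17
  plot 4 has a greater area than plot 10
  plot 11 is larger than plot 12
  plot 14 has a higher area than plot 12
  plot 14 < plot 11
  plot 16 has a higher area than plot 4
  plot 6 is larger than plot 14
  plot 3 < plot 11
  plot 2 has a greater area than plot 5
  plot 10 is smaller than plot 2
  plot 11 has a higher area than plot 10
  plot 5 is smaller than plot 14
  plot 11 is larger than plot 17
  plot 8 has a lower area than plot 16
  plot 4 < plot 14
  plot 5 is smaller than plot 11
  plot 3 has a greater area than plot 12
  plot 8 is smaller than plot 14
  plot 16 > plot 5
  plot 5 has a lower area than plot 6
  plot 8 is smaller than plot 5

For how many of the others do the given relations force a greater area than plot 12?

4

From plot 12 the given relations immediately reach plot 3, plot 14, plot 11.
From those, plot 6 — 4 in total.
No other element is forced above plot 12 by the given relations, so the count is 4.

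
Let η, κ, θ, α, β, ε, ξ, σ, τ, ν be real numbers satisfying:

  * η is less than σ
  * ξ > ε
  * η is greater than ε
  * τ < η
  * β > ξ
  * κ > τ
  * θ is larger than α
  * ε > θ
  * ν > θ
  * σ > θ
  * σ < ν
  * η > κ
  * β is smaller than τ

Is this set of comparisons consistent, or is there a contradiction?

consistent

Every relation is compatible with α < θ < ε < ξ < β < τ < κ < η < σ < ν; the set is consistent.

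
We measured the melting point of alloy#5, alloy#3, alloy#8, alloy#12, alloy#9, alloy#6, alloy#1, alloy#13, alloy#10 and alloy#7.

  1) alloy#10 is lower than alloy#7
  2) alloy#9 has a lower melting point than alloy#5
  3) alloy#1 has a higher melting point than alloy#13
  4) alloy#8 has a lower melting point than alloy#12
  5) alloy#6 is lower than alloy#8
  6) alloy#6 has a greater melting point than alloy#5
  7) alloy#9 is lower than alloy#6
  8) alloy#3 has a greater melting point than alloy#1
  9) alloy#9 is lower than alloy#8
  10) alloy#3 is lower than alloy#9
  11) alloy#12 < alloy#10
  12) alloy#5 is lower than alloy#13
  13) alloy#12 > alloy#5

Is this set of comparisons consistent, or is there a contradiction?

Chaining the given relations yields alloy#13 < alloy#1 < alloy#3 < alloy#9 < alloy#5, so alloy#13 < alloy#5. But one relation states alloy#5 < alloy#13. These cannot both hold.

inconsistent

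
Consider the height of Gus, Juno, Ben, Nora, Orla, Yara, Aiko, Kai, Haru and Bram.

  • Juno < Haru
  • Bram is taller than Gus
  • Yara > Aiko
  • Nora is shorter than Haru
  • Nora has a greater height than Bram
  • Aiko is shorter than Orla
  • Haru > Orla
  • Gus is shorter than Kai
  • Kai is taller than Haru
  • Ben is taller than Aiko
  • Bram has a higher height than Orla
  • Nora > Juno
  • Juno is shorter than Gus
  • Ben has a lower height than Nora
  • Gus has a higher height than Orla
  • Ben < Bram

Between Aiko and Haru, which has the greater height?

Aiko < Orla < Gus < Bram < Nora < Haru, by transitivity through Orla, Gus, Bram, Nora.
So Aiko < Haru; Haru is the taller of the two.

Haru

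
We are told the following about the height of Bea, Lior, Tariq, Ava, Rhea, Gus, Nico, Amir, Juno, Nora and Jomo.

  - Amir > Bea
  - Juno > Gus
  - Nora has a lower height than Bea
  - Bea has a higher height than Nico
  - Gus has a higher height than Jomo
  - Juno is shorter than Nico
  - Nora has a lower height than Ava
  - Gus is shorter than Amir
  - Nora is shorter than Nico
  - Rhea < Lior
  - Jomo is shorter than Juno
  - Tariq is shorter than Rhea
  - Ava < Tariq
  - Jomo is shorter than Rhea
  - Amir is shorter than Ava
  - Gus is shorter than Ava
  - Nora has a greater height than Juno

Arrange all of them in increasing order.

The consecutive links are each given: Jomo < Gus; Gus < Juno; Juno < Nora; Nora < Nico; Nico < Bea; Bea < Amir; Amir < Ava; Ava < Tariq; Tariq < Rhea; Rhea < Lior.

Jomo < Gus < Juno < Nora < Nico < Bea < Amir < Ava < Tariq < Rhea < Lior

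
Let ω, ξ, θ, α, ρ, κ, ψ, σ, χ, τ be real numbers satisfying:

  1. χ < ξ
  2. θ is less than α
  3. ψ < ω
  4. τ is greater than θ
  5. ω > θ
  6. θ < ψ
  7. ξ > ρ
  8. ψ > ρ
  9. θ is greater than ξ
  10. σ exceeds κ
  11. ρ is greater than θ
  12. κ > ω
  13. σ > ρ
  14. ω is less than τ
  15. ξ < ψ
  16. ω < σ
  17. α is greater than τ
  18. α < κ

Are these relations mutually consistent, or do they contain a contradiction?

inconsistent

Chaining the given relations yields ξ < θ < ρ, so ξ < ρ. But one relation states ρ < ξ. These cannot both hold.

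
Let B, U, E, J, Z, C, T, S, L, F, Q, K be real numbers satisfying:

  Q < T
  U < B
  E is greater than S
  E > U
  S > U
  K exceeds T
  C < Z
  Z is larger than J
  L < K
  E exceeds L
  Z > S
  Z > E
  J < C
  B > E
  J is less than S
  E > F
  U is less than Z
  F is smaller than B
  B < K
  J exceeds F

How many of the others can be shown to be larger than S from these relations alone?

4

The elements the relations force above S are E, B, Z, K — no chain reaches any other.
That is 4.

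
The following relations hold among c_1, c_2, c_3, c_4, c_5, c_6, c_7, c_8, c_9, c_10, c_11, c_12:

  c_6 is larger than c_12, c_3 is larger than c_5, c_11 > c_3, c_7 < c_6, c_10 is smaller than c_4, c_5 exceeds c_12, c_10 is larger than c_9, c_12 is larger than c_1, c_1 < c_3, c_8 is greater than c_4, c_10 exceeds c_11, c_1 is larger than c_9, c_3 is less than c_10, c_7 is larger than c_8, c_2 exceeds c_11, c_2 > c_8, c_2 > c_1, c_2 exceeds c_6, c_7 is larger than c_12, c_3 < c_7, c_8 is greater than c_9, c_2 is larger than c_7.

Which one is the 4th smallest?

c_5

Piecing the relations together gives one ordering: c_9 < c_1 < c_12 < c_5 < c_3 < c_11 < c_10 < c_4 < c_8 < c_7 < c_6 < c_2.
Counting 4 from the smallest end gives c_5.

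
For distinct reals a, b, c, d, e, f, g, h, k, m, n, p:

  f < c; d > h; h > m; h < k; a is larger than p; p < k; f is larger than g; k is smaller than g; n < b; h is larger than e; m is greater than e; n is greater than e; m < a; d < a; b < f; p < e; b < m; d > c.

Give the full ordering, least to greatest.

p < e < n < b < m < h < k < g < f < c < d < a

The consecutive links are each given: p < e; e < n; n < b; b < m; m < h; h < k; k < g; g < f; f < c; c < d; d < a.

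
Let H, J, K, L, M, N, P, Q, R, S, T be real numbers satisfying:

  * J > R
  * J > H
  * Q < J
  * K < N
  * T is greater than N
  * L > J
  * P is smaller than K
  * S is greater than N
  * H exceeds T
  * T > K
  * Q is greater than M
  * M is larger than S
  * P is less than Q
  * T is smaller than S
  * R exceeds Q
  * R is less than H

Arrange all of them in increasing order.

P < K < N < T < S < M < Q < R < H < J < L

Nothing is placed below P, so it is least; from there P < K; K < N; N < T; T < S; S < M; M < Q; Q < R; R < H; H < J; J < L, each given directly.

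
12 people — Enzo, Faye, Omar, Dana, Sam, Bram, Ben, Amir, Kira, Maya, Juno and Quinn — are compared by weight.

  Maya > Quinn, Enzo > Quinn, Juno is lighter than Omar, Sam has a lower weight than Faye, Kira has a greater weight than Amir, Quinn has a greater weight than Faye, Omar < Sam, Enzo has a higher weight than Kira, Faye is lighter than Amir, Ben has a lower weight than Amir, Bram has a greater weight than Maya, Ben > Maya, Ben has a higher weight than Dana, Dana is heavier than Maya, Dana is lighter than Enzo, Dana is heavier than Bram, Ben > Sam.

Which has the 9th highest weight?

Chaining the given pairs: Juno < Omar < Sam < Faye < Quinn < Maya < Bram < Dana < Ben < Amir < Kira < Enzo.
The 9th largest is Faye.

Faye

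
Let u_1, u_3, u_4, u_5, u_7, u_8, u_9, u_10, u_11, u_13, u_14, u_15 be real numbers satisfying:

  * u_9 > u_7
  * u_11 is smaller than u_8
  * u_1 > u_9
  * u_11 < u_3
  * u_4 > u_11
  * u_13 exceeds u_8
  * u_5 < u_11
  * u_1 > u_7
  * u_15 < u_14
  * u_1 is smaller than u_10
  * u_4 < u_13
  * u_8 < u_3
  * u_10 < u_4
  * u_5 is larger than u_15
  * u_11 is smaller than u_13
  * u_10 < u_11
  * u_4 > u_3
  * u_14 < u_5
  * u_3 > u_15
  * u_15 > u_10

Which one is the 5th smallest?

Piecing the relations together gives one ordering: u_7 < u_9 < u_1 < u_10 < u_15 < u_14 < u_5 < u_11 < u_8 < u_3 < u_4 < u_13.
Counting 5 from the smallest end gives u_15.

u_15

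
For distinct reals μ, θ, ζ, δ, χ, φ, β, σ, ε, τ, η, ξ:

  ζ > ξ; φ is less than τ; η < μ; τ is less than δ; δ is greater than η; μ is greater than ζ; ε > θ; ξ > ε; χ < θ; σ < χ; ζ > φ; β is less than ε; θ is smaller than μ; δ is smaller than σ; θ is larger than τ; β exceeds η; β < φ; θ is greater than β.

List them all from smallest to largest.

The consecutive links are each given: η < β; β < φ; φ < τ; τ < δ; δ < σ; σ < χ; χ < θ; θ < ε; ε < ξ; ξ < ζ; ζ < μ.

η < β < φ < τ < δ < σ < χ < θ < ε < ξ < ζ < μ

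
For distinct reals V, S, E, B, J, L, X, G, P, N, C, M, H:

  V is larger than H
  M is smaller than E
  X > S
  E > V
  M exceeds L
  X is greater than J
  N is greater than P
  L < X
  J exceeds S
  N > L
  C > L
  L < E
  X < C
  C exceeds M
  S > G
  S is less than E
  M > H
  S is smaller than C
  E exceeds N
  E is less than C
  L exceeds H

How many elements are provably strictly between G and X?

Chaining upward from G reaches: S, J, E, C.
Chaining downward from X reaches: H, L, S, J.
Strictly between G and X are those in both lists: S, J — 2 elements.

2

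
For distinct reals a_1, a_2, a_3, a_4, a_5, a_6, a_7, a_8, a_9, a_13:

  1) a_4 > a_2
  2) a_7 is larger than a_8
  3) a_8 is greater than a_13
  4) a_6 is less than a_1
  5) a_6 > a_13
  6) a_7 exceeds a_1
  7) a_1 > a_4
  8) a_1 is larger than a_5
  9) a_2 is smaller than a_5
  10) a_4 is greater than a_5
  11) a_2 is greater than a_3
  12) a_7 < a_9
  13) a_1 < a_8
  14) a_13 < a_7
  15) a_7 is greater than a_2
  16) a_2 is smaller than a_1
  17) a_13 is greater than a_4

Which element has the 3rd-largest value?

a_8

The consecutive relations fix a unique order: a_3 < a_2 < a_5 < a_4 < a_13 < a_6 < a_1 < a_8 < a_7 < a_9.
The 3rd largest is a_8.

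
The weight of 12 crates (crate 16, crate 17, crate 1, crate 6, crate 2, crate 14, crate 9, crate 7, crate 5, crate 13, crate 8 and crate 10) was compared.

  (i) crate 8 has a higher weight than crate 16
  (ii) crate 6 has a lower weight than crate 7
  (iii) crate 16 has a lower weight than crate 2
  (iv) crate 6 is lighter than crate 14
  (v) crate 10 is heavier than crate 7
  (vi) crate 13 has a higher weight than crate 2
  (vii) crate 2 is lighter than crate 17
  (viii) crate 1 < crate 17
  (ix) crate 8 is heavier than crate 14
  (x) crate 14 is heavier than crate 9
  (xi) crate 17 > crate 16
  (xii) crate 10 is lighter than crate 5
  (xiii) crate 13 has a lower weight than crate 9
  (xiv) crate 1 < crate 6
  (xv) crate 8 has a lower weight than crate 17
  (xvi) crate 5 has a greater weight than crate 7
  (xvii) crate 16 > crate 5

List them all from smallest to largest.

The consecutive links are each given: crate 1 < crate 6; crate 6 < crate 7; crate 7 < crate 10; crate 10 < crate 5; crate 5 < crate 16; crate 16 < crate 2; crate 2 < crate 13; crate 13 < crate 9; crate 9 < crate 14; crate 14 < crate 8; crate 8 < crate 17.

crate 1 < crate 6 < crate 7 < crate 10 < crate 5 < crate 16 < crate 2 < crate 13 < crate 9 < crate 14 < crate 8 < crate 17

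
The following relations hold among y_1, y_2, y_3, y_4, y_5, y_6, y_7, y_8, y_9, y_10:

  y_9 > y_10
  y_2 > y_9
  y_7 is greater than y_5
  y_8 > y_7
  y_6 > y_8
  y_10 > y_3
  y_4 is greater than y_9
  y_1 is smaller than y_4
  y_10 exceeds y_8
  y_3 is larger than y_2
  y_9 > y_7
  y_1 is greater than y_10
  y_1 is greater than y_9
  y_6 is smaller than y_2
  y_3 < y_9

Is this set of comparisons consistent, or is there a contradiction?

Chaining the given relations yields y_2 < y_3 < y_10 < y_9, so y_2 < y_9. But one relation states y_9 < y_2. These cannot both hold.

inconsistent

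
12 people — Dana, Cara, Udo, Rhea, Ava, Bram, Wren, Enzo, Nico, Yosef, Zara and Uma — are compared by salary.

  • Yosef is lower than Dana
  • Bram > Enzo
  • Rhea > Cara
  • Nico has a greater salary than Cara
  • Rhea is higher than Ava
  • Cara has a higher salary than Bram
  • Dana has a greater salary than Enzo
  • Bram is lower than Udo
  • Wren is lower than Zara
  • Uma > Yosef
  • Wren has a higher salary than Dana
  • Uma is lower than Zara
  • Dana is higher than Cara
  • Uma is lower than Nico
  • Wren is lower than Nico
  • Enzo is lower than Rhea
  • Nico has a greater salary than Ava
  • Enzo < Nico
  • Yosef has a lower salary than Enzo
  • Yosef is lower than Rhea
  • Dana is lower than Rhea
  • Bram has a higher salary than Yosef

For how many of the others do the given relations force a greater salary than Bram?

7

From Bram the given relations immediately reach Cara, Udo.
From those, Dana, Nico, Rhea — 5 in total.
From those, Wren — 6 in total.
From those, Zara — 7 in total.
Nothing else is reachable above Bram; 7 in all.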